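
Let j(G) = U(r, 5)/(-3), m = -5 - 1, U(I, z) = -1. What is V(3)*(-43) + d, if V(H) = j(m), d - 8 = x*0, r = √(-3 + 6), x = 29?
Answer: -19/3 ≈ -6.3333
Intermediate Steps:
r = √3 ≈ 1.7320
d = 8 (d = 8 + 29*0 = 8 + 0 = 8)
m = -6
j(G) = ⅓ (j(G) = -1/(-3) = -1*(-⅓) = ⅓)
V(H) = ⅓
V(3)*(-43) + d = (⅓)*(-43) + 8 = -43/3 + 8 = -19/3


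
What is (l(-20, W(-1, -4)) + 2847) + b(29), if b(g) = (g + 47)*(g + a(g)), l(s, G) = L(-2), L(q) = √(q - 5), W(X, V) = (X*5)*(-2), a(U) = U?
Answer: 7255 + I*√7 ≈ 7255.0 + 2.6458*I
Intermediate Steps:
W(X, V) = -10*X (W(X, V) = (5*X)*(-2) = -10*X)
L(q) = √(-5 + q)
l(s, G) = I*√7 (l(s, G) = √(-5 - 2) = √(-7) = I*√7)
b(g) = 2*g*(47 + g) (b(g) = (g + 47)*(g + g) = (47 + g)*(2*g) = 2*g*(47 + g))
(l(-20, W(-1, -4)) + 2847) + b(29) = (I*√7 + 2847) + 2*29*(47 + 29) = (2847 + I*√7) + 2*29*76 = (2847 + I*√7) + 4408 = 7255 + I*√7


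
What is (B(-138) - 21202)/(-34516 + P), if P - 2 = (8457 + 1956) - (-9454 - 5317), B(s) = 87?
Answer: 4223/1866 ≈ 2.2631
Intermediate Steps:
P = 25186 (P = 2 + ((8457 + 1956) - (-9454 - 5317)) = 2 + (10413 - 1*(-14771)) = 2 + (10413 + 14771) = 2 + 25184 = 25186)
(B(-138) - 21202)/(-34516 + P) = (87 - 21202)/(-34516 + 25186) = -21115/(-9330) = -21115*(-1/9330) = 4223/1866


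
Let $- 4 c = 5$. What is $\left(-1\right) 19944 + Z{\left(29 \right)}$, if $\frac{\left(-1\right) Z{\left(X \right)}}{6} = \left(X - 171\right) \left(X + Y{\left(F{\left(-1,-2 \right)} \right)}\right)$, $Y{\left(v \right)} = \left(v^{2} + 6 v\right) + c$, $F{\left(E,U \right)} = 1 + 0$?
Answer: $9663$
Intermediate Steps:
$c = - \frac{5}{4}$ ($c = \left(- \frac{1}{4}\right) 5 = - \frac{5}{4} \approx -1.25$)
$F{\left(E,U \right)} = 1$
$Y{\left(v \right)} = - \frac{5}{4} + v^{2} + 6 v$ ($Y{\left(v \right)} = \left(v^{2} + 6 v\right) - \frac{5}{4} = - \frac{5}{4} + v^{2} + 6 v$)
$Z{\left(X \right)} = - 6 \left(-171 + X\right) \left(\frac{23}{4} + X\right)$ ($Z{\left(X \right)} = - 6 \left(X - 171\right) \left(X + \left(- \frac{5}{4} + 1^{2} + 6 \cdot 1\right)\right) = - 6 \left(-171 + X\right) \left(X + \left(- \frac{5}{4} + 1 + 6\right)\right) = - 6 \left(-171 + X\right) \left(X + \frac{23}{4}\right) = - 6 \left(-171 + X\right) \left(\frac{23}{4} + X\right)$)
$\left(-1\right) 19944 + Z{\left(29 \right)} = \left(-1\right) 19944 + \left(\frac{11799}{2} - 6 \cdot 29^{2} + \frac{1983}{2} \cdot 29\right) = -19944 + \left(\frac{11799}{2} - 5046 + \frac{57507}{2}\right) = -19944 + 29607 = 9663$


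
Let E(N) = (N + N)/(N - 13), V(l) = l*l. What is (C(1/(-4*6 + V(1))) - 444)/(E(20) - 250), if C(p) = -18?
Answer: 539/285 ≈ 1.8912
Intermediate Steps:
V(l) = l**2
E(N) = 2*N/(-13 + N) (E(N) = (2*N)/(-13 + N) = 2*N/(-13 + N))
(C(1/(-4*6 + V(1))) - 444)/(E(20) - 250) = (-18 - 444)/(2*20/(-13 + 20) - 250) = -462/(2*20/7 - 250) = -462/(2*20*(1/7) - 250) = -462/(40/7 - 250) = -462/(-1710/7) = -462*(-7/1710) = 539/285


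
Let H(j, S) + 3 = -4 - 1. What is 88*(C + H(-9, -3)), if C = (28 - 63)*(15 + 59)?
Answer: -228624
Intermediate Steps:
H(j, S) = -8 (H(j, S) = -3 + (-4 - 1) = -3 - 5 = -8)
C = -2590 (C = -35*74 = -2590)
88*(C + H(-9, -3)) = 88*(-2590 - 8) = 88*(-2598) = -228624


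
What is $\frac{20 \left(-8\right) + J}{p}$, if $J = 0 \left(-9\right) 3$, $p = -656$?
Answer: $\frac{10}{41} \approx 0.2439$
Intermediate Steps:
$J = 0$ ($J = 0 \cdot 3 = 0$)
$\frac{20 \left(-8\right) + J}{p} = \frac{20 \left(-8\right) + 0}{-656} = \left(-160 + 0\right) \left(- \frac{1}{656}\right) = \left(-160\right) \left(- \frac{1}{656}\right) = \frac{10}{41}$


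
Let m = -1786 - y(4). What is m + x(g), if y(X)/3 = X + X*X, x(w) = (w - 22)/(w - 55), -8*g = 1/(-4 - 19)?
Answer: -6225209/3373 ≈ -1845.6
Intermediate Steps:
g = 1/184 (g = -1/(8*(-4 - 19)) = -1/8/(-23) = -1/8*(-1/23) = 1/184 ≈ 0.0054348)
x(w) = (-22 + w)/(-55 + w)
y(X) = 3*X + 3*X**2 (y(X) = 3*(X + X*X) = 3*(X + X**2) = 3*X + 3*X**2)
m = -1846 (m = -1786 - 3*4*(1 + 4) = -1786 - 3*4*5 = -1786 - 1*60 = -1786 - 60 = -1846)
m + x(g) = -1846 + (-22 + 1/184)/(-55 + 1/184) = -1846 - 4047/184/(-10119/184) = -1846 - 184/10119*(-4047/184) = -1846 + 1349/3373 = -6225209/3373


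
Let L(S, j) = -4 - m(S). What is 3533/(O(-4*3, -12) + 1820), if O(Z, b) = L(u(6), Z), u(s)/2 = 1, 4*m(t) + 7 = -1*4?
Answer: 14132/7275 ≈ 1.9425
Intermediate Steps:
m(t) = -11/4 (m(t) = -7/4 + (-1*4)/4 = -7/4 + (¼)*(-4) = -7/4 - 1 = -11/4)
u(s) = 2 (u(s) = 2*1 = 2)
L(S, j) = -5/4 (L(S, j) = -4 - 1*(-11/4) = -4 + 11/4 = -5/4)
O(Z, b) = -5/4
3533/(O(-4*3, -12) + 1820) = 3533/(-5/4 + 1820) = 3533/(7275/4) = 3533*(4/7275) = 14132/7275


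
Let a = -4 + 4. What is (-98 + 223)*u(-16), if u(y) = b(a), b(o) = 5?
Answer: 625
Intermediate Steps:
a = 0
u(y) = 5
(-98 + 223)*u(-16) = (-98 + 223)*5 = 125*5 = 625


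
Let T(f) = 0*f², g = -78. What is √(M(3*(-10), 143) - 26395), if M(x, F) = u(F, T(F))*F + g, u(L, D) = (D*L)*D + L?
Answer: 2*I*√1506 ≈ 77.614*I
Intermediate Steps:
T(f) = 0
u(L, D) = L + L*D² (u(L, D) = L*D² + L = L + L*D²)
M(x, F) = -78 + F² (M(x, F) = (F*(1 + 0²))*F - 78 = (F*(1 + 0))*F - 78 = (F*1)*F - 78 = F*F - 78 = F² - 78 = -78 + F²)
√(M(3*(-10), 143) - 26395) = √((-78 + 143²) - 26395) = √((-78 + 20449) - 26395) = √(20371 - 26395) = √(-6024) = 2*I*√1506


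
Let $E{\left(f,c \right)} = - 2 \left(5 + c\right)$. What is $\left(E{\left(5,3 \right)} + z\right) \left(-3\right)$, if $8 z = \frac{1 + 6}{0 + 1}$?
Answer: $\frac{363}{8} \approx 45.375$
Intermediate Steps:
$E{\left(f,c \right)} = -10 - 2 c$
$z = \frac{7}{8}$ ($z = \frac{\left(1 + 6\right) \frac{1}{0 + 1}}{8} = \frac{7 \cdot 1^{-1}}{8} = \frac{7 \cdot 1}{8} = \frac{1}{8} \cdot 7 = \frac{7}{8} \approx 0.875$)
$\left(E{\left(5,3 \right)} + z\right) \left(-3\right) = \left(\left(-10 - 6\right) + \frac{7}{8}\right) \left(-3\right) = \left(-16 + \frac{7}{8}\right) \left(-3\right) = \left(- \frac{121}{8}\right) \left(-3\right) = \frac{363}{8}$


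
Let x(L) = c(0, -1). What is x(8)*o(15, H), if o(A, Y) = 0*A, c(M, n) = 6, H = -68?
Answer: 0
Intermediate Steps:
o(A, Y) = 0
x(L) = 6
x(8)*o(15, H) = 6*0 = 0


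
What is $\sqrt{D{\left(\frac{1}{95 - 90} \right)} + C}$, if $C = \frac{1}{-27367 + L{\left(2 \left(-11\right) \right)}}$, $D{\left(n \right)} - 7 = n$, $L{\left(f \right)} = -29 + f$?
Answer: $\frac{\sqrt{135313724870}}{137090} \approx 2.6833$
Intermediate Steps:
$D{\left(n \right)} = 7 + n$
$C = - \frac{1}{27418}$ ($C = \frac{1}{-27367 + \left(-29 + 2 \left(-11\right)\right)} = \frac{1}{-27367 - 51} = \frac{1}{-27418} = - \frac{1}{27418} \approx -3.6472 \cdot 10^{-5}$)
$\sqrt{D{\left(\frac{1}{95 - 90} \right)} + C} = \sqrt{\left(7 + \frac{1}{95 - 90}\right) - \frac{1}{27418}} = \sqrt{\left(7 + \frac{1}{5}\right) - \frac{1}{27418}} = \sqrt{\frac{36}{5} - \frac{1}{27418}} = \sqrt{\frac{987043}{137090}} = \frac{\sqrt{135313724870}}{137090}$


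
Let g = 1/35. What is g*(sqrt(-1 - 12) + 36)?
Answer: 36/35 + I*sqrt(13)/35 ≈ 1.0286 + 0.10302*I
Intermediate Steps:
g = 1/35 ≈ 0.028571
g*(sqrt(-1 - 12) + 36) = (sqrt(-1 - 12) + 36)/35 = (sqrt(-13) + 36)/35 = (I*sqrt(13) + 36)/35 = (36 + I*sqrt(13))/35 = 36/35 + I*sqrt(13)/35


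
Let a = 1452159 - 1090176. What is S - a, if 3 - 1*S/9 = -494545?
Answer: 4088949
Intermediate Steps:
S = 4450932 (S = 27 - 9*(-494545) = 27 + 4450905 = 4450932)
a = 361983
S - a = 4450932 - 1*361983 = 4450932 - 361983 = 4088949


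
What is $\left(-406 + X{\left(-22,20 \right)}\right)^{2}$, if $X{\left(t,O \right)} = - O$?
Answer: $181476$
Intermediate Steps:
$\left(-406 + X{\left(-22,20 \right)}\right)^{2} = \left(-406 - 20\right)^{2} = \left(-426\right)^{2} = 181476$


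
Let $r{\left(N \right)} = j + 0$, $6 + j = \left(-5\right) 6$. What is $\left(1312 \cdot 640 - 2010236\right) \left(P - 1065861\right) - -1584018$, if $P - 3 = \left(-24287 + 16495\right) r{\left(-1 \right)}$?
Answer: $919293056394$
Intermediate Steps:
$j = -36$ ($j = -6 - 30 = -36$)
$r{\left(N \right)} = -36$ ($r{\left(N \right)} = -36 + 0 = -36$)
$P = 280515$ ($P = 3 + \left(-24287 + 16495\right) \left(-36\right) = 3 - -280512 = 3 + 280512 = 280515$)
$\left(1312 \cdot 640 - 2010236\right) \left(P - 1065861\right) - -1584018 = \left(1312 \cdot 640 - 2010236\right) \left(280515 - 1065861\right) - -1584018 = \left(839680 - 2010236\right) \left(-785346\right) + 1584018 = \left(-1170556\right) \left(-785346\right) + 1584018 = 919291472376 + 1584018 = 919293056394$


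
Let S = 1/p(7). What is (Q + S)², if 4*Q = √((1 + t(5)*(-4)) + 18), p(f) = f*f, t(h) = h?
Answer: -2385/38416 + I/98 ≈ -0.062083 + 0.010204*I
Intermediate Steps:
p(f) = f²
S = 1/49 (S = 1/(7²) = 1/49 ≈ 0.020408)
Q = I/4 (Q = √((1 + 5*(-4)) + 18)/4 = √((1 - 20) + 18)/4 = √(-19 + 18)/4 = √(-1)/4 = I/4 ≈ 0.25*I)
(Q + S)² = (I/4 + 1/49)² = (1/49 + I/4)²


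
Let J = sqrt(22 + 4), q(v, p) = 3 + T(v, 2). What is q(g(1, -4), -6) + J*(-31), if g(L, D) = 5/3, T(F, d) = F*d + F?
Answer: 8 - 31*sqrt(26) ≈ -150.07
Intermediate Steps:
T(F, d) = F + F*d
g(L, D) = 5/3 (g(L, D) = 5*(1/3) = 5/3)
q(v, p) = 3 + 3*v (q(v, p) = 3 + v*(1 + 2) = 3 + v*3 = 3 + 3*v)
J = sqrt(26) ≈ 5.0990
q(g(1, -4), -6) + J*(-31) = (3 + 3*(5/3)) + sqrt(26)*(-31) = (3 + 5) - 31*sqrt(26) = 8 - 31*sqrt(26)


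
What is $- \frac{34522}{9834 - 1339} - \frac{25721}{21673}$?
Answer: $- \frac{966695201}{184112135} \approx -5.2506$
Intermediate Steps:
$- \frac{34522}{9834 - 1339} - \frac{25721}{21673} = - \frac{34522}{8495} - \frac{25721}{21673} = - \frac{966695201}{184112135}$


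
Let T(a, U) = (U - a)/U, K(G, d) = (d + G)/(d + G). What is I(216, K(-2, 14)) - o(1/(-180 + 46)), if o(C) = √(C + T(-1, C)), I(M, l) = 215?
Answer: 215 - I*√2388282/134 ≈ 215.0 - 11.533*I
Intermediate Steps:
K(G, d) = 1 (K(G, d) = (G + d)/(G + d) = 1)
T(a, U) = (U - a)/U
o(C) = √(C + (1 + C)/C) (o(C) = √(C + (C - 1*(-1))/C) = √(C + (C + 1)/C) = √(C + (1 + C)/C))
I(216, K(-2, 14)) - o(1/(-180 + 46)) = 215 - √(1 + 1/(-180 + 46) + 1/(1/(-180 + 46))) = 215 - √(1 + 1/(-134) + 1/(1/(-134))) = 215 - √(1 - 1/134 + 1/(-1/134)) = 215 - √(1 - 1/134 - 134) = 215 - √(-17823/134) = 215 - I*√2388282/134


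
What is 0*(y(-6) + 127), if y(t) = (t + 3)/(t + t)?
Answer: 0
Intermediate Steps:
y(t) = (3 + t)/(2*t) (y(t) = (3 + t)/((2*t)) = (3 + t)*(1/(2*t)) = (3 + t)/(2*t))
0*(y(-6) + 127) = 0*((1/2)*(3 - 6)/(-6) + 127) = 0*((1/2)*(-1/6)*(-3) + 127) = 0*(1/4 + 127) = 0*(509/4) = 0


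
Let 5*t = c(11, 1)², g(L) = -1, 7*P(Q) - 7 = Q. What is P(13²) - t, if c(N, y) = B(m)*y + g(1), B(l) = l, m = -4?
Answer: 141/7 ≈ 20.143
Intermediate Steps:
P(Q) = 1 + Q/7
c(N, y) = -1 - 4*y (c(N, y) = -4*y - 1 = -1 - 4*y)
t = 5 (t = (-1 - 4*1)²/5 = (-1 - 4)²/5 = (⅕)*(-5)² = (⅕)*25 = 5)
P(13²) - t = (1 + (⅐)*13²) - 1*5 = (1 + (⅐)*169) - 5 = (1 + 169/7) - 5 = 176/7 - 5 = 141/7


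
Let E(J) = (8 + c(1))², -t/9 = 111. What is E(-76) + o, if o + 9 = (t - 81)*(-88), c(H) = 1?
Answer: 95112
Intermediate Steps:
t = -999 (t = -9*111 = -999)
o = 95031 (o = -9 + (-999 - 81)*(-88) = -9 - 1080*(-88) = -9 + 95040 = 95031)
E(J) = 81 (E(J) = (8 + 1)² = 9² = 81)
E(-76) + o = 81 + 95031 = 95112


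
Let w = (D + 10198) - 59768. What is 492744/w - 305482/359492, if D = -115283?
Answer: -37916191699/9877222446 ≈ -3.8387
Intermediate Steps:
w = -164853 (w = (-115283 + 10198) - 59768 = -105085 - 59768 = -164853)
492744/w - 305482/359492 = 492744/(-164853) - 305482/359492 = 492744*(-1/164853) - 305482*1/359492 = -164248/54951 - 152741/179746 = -37916191699/9877222446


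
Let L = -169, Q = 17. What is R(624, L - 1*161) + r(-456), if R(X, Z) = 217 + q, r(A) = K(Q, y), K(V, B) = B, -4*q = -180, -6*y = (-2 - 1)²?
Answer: 521/2 ≈ 260.50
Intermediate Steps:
y = -3/2 (y = -(-2 - 1)²/6 = -⅙*(-3)² = -⅙*9 = -3/2 ≈ -1.5000)
q = 45 (q = -¼*(-180) = 45)
r(A) = -3/2
R(X, Z) = 262 (R(X, Z) = 217 + 45 = 262)
R(624, L - 1*161) + r(-456) = 262 - 3/2 = 521/2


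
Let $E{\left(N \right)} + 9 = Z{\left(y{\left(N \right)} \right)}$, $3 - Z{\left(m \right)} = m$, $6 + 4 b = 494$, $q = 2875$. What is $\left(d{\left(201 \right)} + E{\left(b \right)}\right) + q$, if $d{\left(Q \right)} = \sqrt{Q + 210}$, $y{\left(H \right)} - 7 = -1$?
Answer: $2863 + \sqrt{411} \approx 2883.3$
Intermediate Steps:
$b = 122$ ($b = - \frac{3}{2} + \frac{1}{4} \cdot 494 = - \frac{3}{2} + \frac{247}{2} = 122$)
$y{\left(H \right)} = 6$ ($y{\left(H \right)} = 7 - 1 = 6$)
$Z{\left(m \right)} = 3 - m$
$E{\left(N \right)} = -12$ ($E{\left(N \right)} = -9 + \left(3 - 6\right) = -9 - 3 = -12$)
$d{\left(Q \right)} = \sqrt{210 + Q}$
$\left(d{\left(201 \right)} + E{\left(b \right)}\right) + q = \left(\sqrt{210 + 201} - 12\right) + 2875 = \left(\sqrt{411} - 12\right) + 2875 = \left(-12 + \sqrt{411}\right) + 2875 = 2863 + \sqrt{411}$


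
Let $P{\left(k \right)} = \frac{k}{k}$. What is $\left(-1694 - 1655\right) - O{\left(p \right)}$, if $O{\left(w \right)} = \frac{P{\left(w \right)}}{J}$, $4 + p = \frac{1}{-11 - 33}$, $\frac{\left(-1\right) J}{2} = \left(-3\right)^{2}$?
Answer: $- \frac{60281}{18} \approx -3348.9$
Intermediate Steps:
$J = -18$ ($J = - 2 \left(-3\right)^{2} = \left(-2\right) 9 = -18$)
$P{\left(k \right)} = 1$
$p = - \frac{177}{44}$ ($p = -4 + \frac{1}{-11 - 33} = -4 + \frac{1}{-44} = -4 - \frac{1}{44} = - \frac{177}{44} \approx -4.0227$)
$O{\left(w \right)} = - \frac{1}{18}$ ($O{\left(w \right)} = 1 \frac{1}{-18} = 1 \left(- \frac{1}{18}\right) = - \frac{1}{18}$)
$\left(-1694 - 1655\right) - O{\left(p \right)} = \left(-1694 - 1655\right) - - \frac{1}{18} = -3349 + \frac{1}{18} = - \frac{60281}{18}$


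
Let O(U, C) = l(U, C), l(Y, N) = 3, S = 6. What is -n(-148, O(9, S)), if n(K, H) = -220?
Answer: 220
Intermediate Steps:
O(U, C) = 3
-n(-148, O(9, S)) = -1*(-220) = 220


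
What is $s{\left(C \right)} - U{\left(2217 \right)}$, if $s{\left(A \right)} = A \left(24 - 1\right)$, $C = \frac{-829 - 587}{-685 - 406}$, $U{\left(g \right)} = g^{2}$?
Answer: $- \frac{5362329531}{1091} \approx -4.9151 \cdot 10^{6}$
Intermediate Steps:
$C = \frac{1416}{1091}$ ($C = - \frac{1416}{-1091} = \left(-1416\right) \left(- \frac{1}{1091}\right) = \frac{1416}{1091} \approx 1.2979$)
$s{\left(A \right)} = 23 A$ ($s{\left(A \right)} = A 23 = 23 A$)
$s{\left(C \right)} - U{\left(2217 \right)} = 23 \cdot \frac{1416}{1091} - 2217^{2} = \frac{32568}{1091} - 4915089 = - \frac{5362329531}{1091}$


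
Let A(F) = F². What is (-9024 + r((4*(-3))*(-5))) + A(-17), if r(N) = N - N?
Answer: -8735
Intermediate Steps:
r(N) = 0
(-9024 + r((4*(-3))*(-5))) + A(-17) = (-9024 + 0) + (-17)² = -9024 + 289 = -8735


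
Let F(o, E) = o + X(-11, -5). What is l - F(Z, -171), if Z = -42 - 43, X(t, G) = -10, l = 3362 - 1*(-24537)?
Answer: 27994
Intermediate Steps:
l = 27899 (l = 3362 + 24537 = 27899)
Z = -85
F(o, E) = -10 + o (F(o, E) = o - 10 = -10 + o)
l - F(Z, -171) = 27899 - (-10 - 85) = 27899 - 1*(-95) = 27899 + 95 = 27994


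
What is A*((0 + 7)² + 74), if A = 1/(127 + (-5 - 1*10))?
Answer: 123/112 ≈ 1.0982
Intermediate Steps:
A = 1/112 (A = 1/(127 + (-5 - 10)) = 1/(127 - 15) = 1/112 ≈ 0.0089286)
A*((0 + 7)² + 74) = ((0 + 7)² + 74)/112 = (7² + 74)/112 = (49 + 74)/112 = (1/112)*123 = 123/112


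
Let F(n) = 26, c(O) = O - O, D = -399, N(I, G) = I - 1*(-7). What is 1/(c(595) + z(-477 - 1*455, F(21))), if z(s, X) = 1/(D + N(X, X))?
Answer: -366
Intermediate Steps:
N(I, G) = 7 + I (N(I, G) = I + 7 = 7 + I)
c(O) = 0
z(s, X) = 1/(-392 + X) (z(s, X) = 1/(-399 + (7 + X)) = 1/(-392 + X))
1/(c(595) + z(-477 - 1*455, F(21))) = 1/(0 + 1/(-392 + 26)) = 1/(0 + 1/(-366)) = 1/(0 - 1/366) = 1/(-1/366) = -366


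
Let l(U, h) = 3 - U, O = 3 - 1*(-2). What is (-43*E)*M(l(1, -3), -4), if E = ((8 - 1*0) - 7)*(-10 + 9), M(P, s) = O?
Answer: 215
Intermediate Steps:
O = 5 (O = 3 + 2 = 5)
M(P, s) = 5
E = -1 (E = ((8 + 0) - 7)*(-1) = (8 - 7)*(-1) = 1*(-1) = -1)
(-43*E)*M(l(1, -3), -4) = -43*(-1)*5 = 43*5 = 215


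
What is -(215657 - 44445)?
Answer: -171212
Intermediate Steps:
-(215657 - 44445) = -1*171212 = -171212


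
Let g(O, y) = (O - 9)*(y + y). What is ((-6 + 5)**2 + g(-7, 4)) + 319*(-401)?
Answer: -128046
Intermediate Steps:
g(O, y) = 2*y*(-9 + O) (g(O, y) = (-9 + O)*(2*y) = 2*y*(-9 + O))
((-6 + 5)**2 + g(-7, 4)) + 319*(-401) = ((-6 + 5)**2 + 2*4*(-9 - 7)) + 319*(-401) = ((-1)**2 + 2*4*(-16)) - 127919 = (1 - 128) - 127919 = -127 - 127919 = -128046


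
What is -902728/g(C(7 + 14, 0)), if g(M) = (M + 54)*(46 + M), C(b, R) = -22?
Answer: -112841/96 ≈ -1175.4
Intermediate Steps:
g(M) = (46 + M)*(54 + M) (g(M) = (54 + M)*(46 + M) = (46 + M)*(54 + M))
-902728/g(C(7 + 14, 0)) = -902728/(2484 + (-22)**2 + 100*(-22)) = -902728/(2484 + 484 - 2200) = -902728/768 = -902728*1/768 = -112841/96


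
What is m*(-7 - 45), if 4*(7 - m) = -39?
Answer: -871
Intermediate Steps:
m = 67/4 (m = 7 - ¼*(-39) = 7 + 39/4 = 67/4 ≈ 16.750)
m*(-7 - 45) = 67*(-7 - 45)/4 = (67/4)*(-52) = -871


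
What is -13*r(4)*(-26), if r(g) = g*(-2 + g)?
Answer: 2704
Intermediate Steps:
-13*r(4)*(-26) = -52*(-2 + 4)*(-26) = -52*2*(-26) = -13*8*(-26) = -104*(-26) = 2704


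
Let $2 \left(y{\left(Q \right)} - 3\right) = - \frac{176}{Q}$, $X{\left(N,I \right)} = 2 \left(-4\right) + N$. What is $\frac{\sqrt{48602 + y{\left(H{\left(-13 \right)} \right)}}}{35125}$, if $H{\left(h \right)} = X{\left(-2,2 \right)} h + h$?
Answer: $\frac{\sqrt{73927061}}{1369875} \approx 0.0062765$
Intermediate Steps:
$X{\left(N,I \right)} = -8 + N$
$H{\left(h \right)} = - 9 h$ ($H{\left(h \right)} = \left(-8 - 2\right) h + h = - 10 h + h = - 9 h$)
$y{\left(Q \right)} = 3 - \frac{88}{Q}$ ($y{\left(Q \right)} = 3 + \frac{\left(-176\right) \frac{1}{Q}}{2} = 3 - \frac{88}{Q}$)
$\frac{\sqrt{48602 + y{\left(H{\left(-13 \right)} \right)}}}{35125} = \frac{\sqrt{48602 + \left(3 - \frac{88}{\left(-9\right) \left(-13\right)}\right)}}{35125} = \sqrt{48602 + \left(3 - \frac{88}{117}\right)} \frac{1}{35125} = \sqrt{48602 + \frac{263}{117}} \cdot \frac{1}{35125} = \sqrt{\frac{5686697}{117}} \cdot \frac{1}{35125} = \frac{\sqrt{73927061}}{39} \cdot \frac{1}{35125} = \frac{\sqrt{73927061}}{1369875}$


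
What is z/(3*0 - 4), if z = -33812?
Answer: 8453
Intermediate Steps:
z/(3*0 - 4) = -33812/(3*0 - 4) = -33812/(0 - 4) = -33812/(-4) = -¼*(-33812) = 8453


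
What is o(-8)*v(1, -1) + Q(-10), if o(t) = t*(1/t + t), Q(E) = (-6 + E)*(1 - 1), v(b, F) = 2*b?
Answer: 130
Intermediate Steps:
Q(E) = 0 (Q(E) = (-6 + E)*0 = 0)
o(t) = t*(t + 1/t)
o(-8)*v(1, -1) + Q(-10) = (1 + (-8)²)*(2*1) + 0 = (1 + 64)*2 + 0 = 65*2 + 0 = 130 + 0 = 130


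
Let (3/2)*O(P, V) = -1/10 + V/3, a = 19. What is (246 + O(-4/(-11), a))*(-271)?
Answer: -3050647/45 ≈ -67792.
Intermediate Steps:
O(P, V) = -1/15 + 2*V/9 (O(P, V) = 2*(-1/10 + V/3)/3 = -1/15 + 2*V/9)
(246 + O(-4/(-11), a))*(-271) = (246 + (-1/15 + (2/9)*19))*(-271) = (246 + (-1/15 + 38/9))*(-271) = (246 + 187/45)*(-271) = (11257/45)*(-271) = -3050647/45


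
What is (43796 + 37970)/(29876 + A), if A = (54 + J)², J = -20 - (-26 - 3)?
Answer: 81766/33845 ≈ 2.4159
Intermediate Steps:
J = 9 (J = -20 - 1*(-29) = -20 + 29 = 9)
A = 3969 (A = (54 + 9)² = 63² = 3969)
(43796 + 37970)/(29876 + A) = (43796 + 37970)/(29876 + 3969) = 81766/33845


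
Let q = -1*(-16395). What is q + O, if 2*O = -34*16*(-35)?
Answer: 25915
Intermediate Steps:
q = 16395
O = 9520 (O = (-34*16*(-35))/2 = (-544*(-35))/2 = (½)*19040 = 9520)
q + O = 16395 + 9520 = 25915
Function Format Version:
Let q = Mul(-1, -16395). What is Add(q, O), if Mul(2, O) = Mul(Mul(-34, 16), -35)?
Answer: 25915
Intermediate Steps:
q = 16395
O = 9520 (O = Mul(Rational(1, 2), Mul(Mul(-34, 16), -35)) = Mul(Rational(1, 2), Mul(-544, -35)) = Mul(Rational(1, 2), 19040) = 9520)
Add(q, O) = Add(16395, 9520) = 25915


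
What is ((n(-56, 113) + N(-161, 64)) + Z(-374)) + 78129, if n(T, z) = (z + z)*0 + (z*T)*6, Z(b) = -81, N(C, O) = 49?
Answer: 40129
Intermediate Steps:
n(T, z) = 6*T*z (n(T, z) = (2*z)*0 + (T*z)*6 = 0 + 6*T*z = 6*T*z)
((n(-56, 113) + N(-161, 64)) + Z(-374)) + 78129 = ((6*(-56)*113 + 49) - 81) + 78129 = ((-37968 + 49) - 81) + 78129 = (-37919 - 81) + 78129 = -38000 + 78129 = 40129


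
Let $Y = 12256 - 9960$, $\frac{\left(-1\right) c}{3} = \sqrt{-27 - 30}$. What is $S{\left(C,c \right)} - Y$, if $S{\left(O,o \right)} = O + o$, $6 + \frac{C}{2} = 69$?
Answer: $-2170 - 3 i \sqrt{57} \approx -2170.0 - 22.65 i$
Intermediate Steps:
$C = 126$ ($C = -12 + 2 \cdot 69 = -12 + 138 = 126$)
$c = - 3 i \sqrt{57}$ ($c = - 3 \sqrt{-27 - 30} = - 3 \sqrt{-57} = - 3 i \sqrt{57} \approx - 22.65 i$)
$Y = 2296$
$S{\left(C,c \right)} - Y = \left(126 - 3 i \sqrt{57}\right) - 2296 = -2170 - 3 i \sqrt{57}$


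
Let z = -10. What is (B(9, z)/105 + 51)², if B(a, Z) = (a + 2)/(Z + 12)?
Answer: 114939841/44100 ≈ 2606.3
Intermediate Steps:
B(a, Z) = (2 + a)/(12 + Z)
(B(9, z)/105 + 51)² = (((2 + 9)/(12 - 10))/105 + 51)² = ((11/2)*(1/105) + 51)² = (11/210 + 51)² = (10721/210)² = 114939841/44100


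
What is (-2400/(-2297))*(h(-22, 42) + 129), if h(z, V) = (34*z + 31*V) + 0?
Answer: 1639200/2297 ≈ 713.63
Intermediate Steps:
h(z, V) = 31*V + 34*z (h(z, V) = (31*V + 34*z) + 0 = 31*V + 34*z)
(-2400/(-2297))*(h(-22, 42) + 129) = (-2400/(-2297))*((31*42 + 34*(-22)) + 129) = (-2400*(-1/2297))*((1302 - 748) + 129) = 2400*(554 + 129)/2297 = (2400/2297)*683 = 1639200/2297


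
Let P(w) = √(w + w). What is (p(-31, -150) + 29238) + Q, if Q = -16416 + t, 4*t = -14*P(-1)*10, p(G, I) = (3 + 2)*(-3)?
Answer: 12807 - 35*I*√2 ≈ 12807.0 - 49.497*I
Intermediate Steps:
P(w) = √2*√w (P(w) = √(2*w) = √2*√w)
p(G, I) = -15 (p(G, I) = 5*(-3) = -15)
t = -35*I*√2 (t = (-14*√2*√(-1)*10)/4 = (-14*√2*I*10)/4 = (-14*I*√2*10)/4 = (-140*I*√2)/4 = -35*I*√2 ≈ -49.497*I)
Q = -16416 - 35*I*√2 ≈ -16416.0 - 49.497*I
(p(-31, -150) + 29238) + Q = (-15 + 29238) + (-16416 - 35*I*√2) = 29223 + (-16416 - 35*I*√2) = 12807 - 35*I*√2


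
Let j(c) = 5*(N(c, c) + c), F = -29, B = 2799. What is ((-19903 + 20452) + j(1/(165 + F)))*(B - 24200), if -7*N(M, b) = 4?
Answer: -11127728163/952 ≈ -1.1689e+7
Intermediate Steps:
N(M, b) = -4/7 (N(M, b) = -⅐*4 = -4/7)
j(c) = -20/7 + 5*c (j(c) = 5*(-4/7 + c) = -20/7 + 5*c)
((-19903 + 20452) + j(1/(165 + F)))*(B - 24200) = ((-19903 + 20452) + (-20/7 + 5/(165 - 29)))*(2799 - 24200) = (549 + (-20/7 + 5/136))*(-21401) = (549 - 2685/952)*(-21401) = (519963/952)*(-21401) = -11127728163/952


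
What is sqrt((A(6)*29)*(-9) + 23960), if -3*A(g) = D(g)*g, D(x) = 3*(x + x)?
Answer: 16*sqrt(167) ≈ 206.77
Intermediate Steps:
D(x) = 6*x (D(x) = 3*(2*x) = 6*x)
A(g) = -2*g**2 (A(g) = -6*g*g/3 = -2*g**2)
sqrt((A(6)*29)*(-9) + 23960) = sqrt((-2*6**2*29)*(-9) + 23960) = sqrt((-2*36*29)*(-9) + 23960) = sqrt(-72*29*(-9) + 23960) = sqrt(-2088*(-9) + 23960) = sqrt(18792 + 23960) = sqrt(42752) = 16*sqrt(167)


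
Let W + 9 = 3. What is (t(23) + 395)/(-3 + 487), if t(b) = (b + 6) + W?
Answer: 19/22 ≈ 0.86364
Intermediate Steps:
W = -6 (W = -9 + 3 = -6)
t(b) = b (t(b) = (b + 6) - 6 = (6 + b) - 6 = b)
(t(23) + 395)/(-3 + 487) = (23 + 395)/(-3 + 487) = 418/484 = 418*(1/484) = 19/22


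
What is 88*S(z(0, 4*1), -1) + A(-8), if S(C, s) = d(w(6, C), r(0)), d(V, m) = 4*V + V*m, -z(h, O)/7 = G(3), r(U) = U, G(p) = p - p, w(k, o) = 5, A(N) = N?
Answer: 1752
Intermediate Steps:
G(p) = 0
z(h, O) = 0 (z(h, O) = -7*0 = 0)
S(C, s) = 20 (S(C, s) = 5*(4 + 0) = 5*4 = 20)
88*S(z(0, 4*1), -1) + A(-8) = 88*20 - 8 = 1760 - 8 = 1752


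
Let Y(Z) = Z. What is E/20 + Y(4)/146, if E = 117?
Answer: 8581/1460 ≈ 5.8774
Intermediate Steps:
E/20 + Y(4)/146 = 117/20 + 4/146 = 117*(1/20) + 4*(1/146) = 117/20 + 2/73 = 8581/1460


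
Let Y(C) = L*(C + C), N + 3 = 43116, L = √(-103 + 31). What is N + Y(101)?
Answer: 43113 + 1212*I*√2 ≈ 43113.0 + 1714.0*I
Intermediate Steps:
L = 6*I*√2 (L = √(-72) = 6*I*√2 ≈ 8.4853*I)
N = 43113 (N = -3 + 43116 = 43113)
Y(C) = 12*I*C*√2 (Y(C) = (6*I*√2)*(C + C) = (6*I*√2)*(2*C) = 12*I*C*√2)
N + Y(101) = 43113 + 12*I*101*√2 = 43113 + 1212*I*√2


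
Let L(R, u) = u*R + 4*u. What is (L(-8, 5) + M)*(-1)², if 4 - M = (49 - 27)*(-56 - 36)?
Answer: 2008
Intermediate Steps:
L(R, u) = 4*u + R*u (L(R, u) = R*u + 4*u = 4*u + R*u)
M = 2028 (M = 4 - (49 - 27)*(-56 - 36) = 4 - 22*(-92) = 4 - 1*(-2024) = 4 + 2024 = 2028)
(L(-8, 5) + M)*(-1)² = (5*(4 - 8) + 2028)*(-1)² = (5*(-4) + 2028)*1 = (-20 + 2028)*1 = 2008*1 = 2008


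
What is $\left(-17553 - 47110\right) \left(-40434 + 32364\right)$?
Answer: $521830410$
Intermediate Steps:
$\left(-17553 - 47110\right) \left(-40434 + 32364\right) = \left(-64663\right) \left(-8070\right) = 521830410$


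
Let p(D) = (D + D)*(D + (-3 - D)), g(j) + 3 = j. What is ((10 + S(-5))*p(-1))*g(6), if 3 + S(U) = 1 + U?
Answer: 54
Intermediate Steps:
S(U) = -2 + U (S(U) = -3 + (1 + U) = -2 + U)
g(j) = -3 + j
p(D) = -6*D (p(D) = (2*D)*(-3) = -6*D)
((10 + S(-5))*p(-1))*g(6) = ((10 + (-2 - 5))*(-6*(-1)))*(-3 + 6) = ((10 - 7)*6)*3 = (3*6)*3 = 18*3 = 54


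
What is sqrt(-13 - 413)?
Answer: I*sqrt(426) ≈ 20.64*I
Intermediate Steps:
sqrt(-13 - 413) = sqrt(-426) = I*sqrt(426)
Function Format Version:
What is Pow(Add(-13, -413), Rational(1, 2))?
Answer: Mul(I, Pow(426, Rational(1, 2))) ≈ Mul(20.640, I)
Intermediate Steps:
Pow(Add(-13, -413), Rational(1, 2)) = Pow(-426, Rational(1, 2)) = Mul(I, Pow(426, Rational(1, 2)))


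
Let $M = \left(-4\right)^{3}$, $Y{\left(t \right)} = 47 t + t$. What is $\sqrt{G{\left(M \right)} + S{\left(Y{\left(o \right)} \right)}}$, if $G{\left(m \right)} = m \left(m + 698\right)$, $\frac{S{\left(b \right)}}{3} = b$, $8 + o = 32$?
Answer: $16 i \sqrt{145} \approx 192.67 i$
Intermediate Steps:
$o = 24$ ($o = -8 + 32 = 24$)
$Y{\left(t \right)} = 48 t$
$M = -64$
$S{\left(b \right)} = 3 b$
$G{\left(m \right)} = m \left(698 + m\right)$
$\sqrt{G{\left(M \right)} + S{\left(Y{\left(o \right)} \right)}} = \sqrt{- 64 \left(698 - 64\right) + 3 \cdot 48 \cdot 24} = \sqrt{\left(-64\right) 634 + 3 \cdot 1152} = \sqrt{-40576 + 3456} = \sqrt{-37120} = 16 i \sqrt{145}$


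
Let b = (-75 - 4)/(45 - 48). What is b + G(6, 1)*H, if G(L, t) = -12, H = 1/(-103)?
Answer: 8173/309 ≈ 26.450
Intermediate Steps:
H = -1/103 ≈ -0.0097087
b = 79/3 (b = -79/(-3) = -79*(-⅓) = 79/3 ≈ 26.333)
b + G(6, 1)*H = 79/3 - 12*(-1/103) = 79/3 + 12/103 = 8173/309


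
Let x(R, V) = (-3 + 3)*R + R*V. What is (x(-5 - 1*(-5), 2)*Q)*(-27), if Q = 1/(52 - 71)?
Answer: 0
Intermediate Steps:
x(R, V) = R*V (x(R, V) = 0*R + R*V = 0 + R*V = R*V)
Q = -1/19 (Q = 1/(-19) = -1/19 ≈ -0.052632)
(x(-5 - 1*(-5), 2)*Q)*(-27) = (((-5 - 1*(-5))*2)*(-1/19))*(-27) = (((-5 + 5)*2)*(-1/19))*(-27) = ((0*2)*(-1/19))*(-27) = (0*(-1/19))*(-27) = 0*(-27) = 0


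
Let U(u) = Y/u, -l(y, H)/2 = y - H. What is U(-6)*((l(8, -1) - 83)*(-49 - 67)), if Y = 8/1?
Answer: -46864/3 ≈ -15621.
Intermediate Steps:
l(y, H) = -2*y + 2*H (l(y, H) = -2*(y - H) = -2*y + 2*H)
Y = 8 (Y = 8*1 = 8)
U(u) = 8/u
U(-6)*((l(8, -1) - 83)*(-49 - 67)) = (8/(-6))*(((-2*8 + 2*(-1)) - 83)*(-49 - 67)) = (8*(-⅙))*(((-16 - 2) - 83)*(-116)) = -4*(-18 - 83)*(-116)/3 = -(-404)*(-116)/3 = -4/3*11716 = -46864/3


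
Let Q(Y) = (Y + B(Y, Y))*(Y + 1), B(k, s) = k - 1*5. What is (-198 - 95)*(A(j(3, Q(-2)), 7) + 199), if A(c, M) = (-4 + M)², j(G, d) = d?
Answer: -60944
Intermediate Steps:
B(k, s) = -5 + k (B(k, s) = k - 5 = -5 + k)
Q(Y) = (1 + Y)*(-5 + 2*Y) (Q(Y) = (Y + (-5 + Y))*(Y + 1) = (-5 + 2*Y)*(1 + Y) = (1 + Y)*(-5 + 2*Y))
(-198 - 95)*(A(j(3, Q(-2)), 7) + 199) = (-198 - 95)*((-4 + 7)² + 199) = -293*(3² + 199) = -293*(9 + 199) = -293*208 = -60944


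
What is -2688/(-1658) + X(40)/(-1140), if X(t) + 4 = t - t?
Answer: 383869/236265 ≈ 1.6247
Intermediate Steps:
X(t) = -4 (X(t) = -4 + (t - t) = -4 + 0 = -4)
-2688/(-1658) + X(40)/(-1140) = -2688/(-1658) - 4/(-1140) = -2688*(-1/1658) - 4*(-1/1140) = 1344/829 + 1/285 = 383869/236265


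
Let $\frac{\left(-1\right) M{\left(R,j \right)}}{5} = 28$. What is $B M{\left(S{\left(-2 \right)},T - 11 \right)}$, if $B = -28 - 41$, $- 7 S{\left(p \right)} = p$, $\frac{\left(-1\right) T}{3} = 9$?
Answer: $9660$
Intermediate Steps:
$T = -27$ ($T = \left(-3\right) 9 = -27$)
$S{\left(p \right)} = - \frac{p}{7}$
$B = -69$ ($B = -28 - 41 = -69$)
$M{\left(R,j \right)} = -140$ ($M{\left(R,j \right)} = \left(-5\right) 28 = -140$)
$B M{\left(S{\left(-2 \right)},T - 11 \right)} = \left(-69\right) \left(-140\right) = 9660$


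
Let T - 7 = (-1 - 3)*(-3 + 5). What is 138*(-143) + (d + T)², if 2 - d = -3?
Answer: -19718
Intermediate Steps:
d = 5 (d = 2 - 1*(-3) = 2 + 3 = 5)
T = -1 (T = 7 + (-1 - 3)*(-3 + 5) = 7 - 4*2 = 7 - 8 = -1)
138*(-143) + (d + T)² = 138*(-143) + (5 - 1)² = -19734 + 4² = -19734 + 16 = -19718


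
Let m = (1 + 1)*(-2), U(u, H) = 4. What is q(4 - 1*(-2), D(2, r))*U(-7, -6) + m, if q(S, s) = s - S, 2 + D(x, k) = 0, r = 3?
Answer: -36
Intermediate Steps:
D(x, k) = -2 (D(x, k) = -2 + 0 = -2)
m = -4 (m = 2*(-2) = -4)
q(4 - 1*(-2), D(2, r))*U(-7, -6) + m = (-2 - (4 - 1*(-2)))*4 - 4 = (-2 - (4 + 2))*4 - 4 = (-2 - 1*6)*4 - 4 = (-2 - 6)*4 - 4 = -8*4 - 4 = -32 - 4 = -36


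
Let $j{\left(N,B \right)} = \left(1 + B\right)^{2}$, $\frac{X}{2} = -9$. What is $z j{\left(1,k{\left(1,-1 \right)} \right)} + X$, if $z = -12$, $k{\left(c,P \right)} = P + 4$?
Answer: $-210$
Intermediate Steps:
$k{\left(c,P \right)} = 4 + P$
$X = -18$ ($X = 2 \left(-9\right) = -18$)
$z j{\left(1,k{\left(1,-1 \right)} \right)} + X = - 12 \left(1 + \left(4 - 1\right)\right)^{2} - 18 = - 12 \left(1 + 3\right)^{2} - 18 = - 12 \cdot 4^{2} - 18 = \left(-12\right) 16 - 18 = -192 - 18 = -210$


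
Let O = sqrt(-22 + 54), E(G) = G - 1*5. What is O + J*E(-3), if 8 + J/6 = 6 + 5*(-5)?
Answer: 1296 + 4*sqrt(2) ≈ 1301.7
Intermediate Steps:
E(G) = -5 + G (E(G) = G - 5 = -5 + G)
J = -162 (J = -48 + 6*(6 + 5*(-5)) = -48 + 6*(6 - 25) = -48 + 6*(-19) = -48 - 114 = -162)
O = 4*sqrt(2) (O = sqrt(32) = 4*sqrt(2) ≈ 5.6569)
O + J*E(-3) = 4*sqrt(2) - 162*(-5 - 3) = 4*sqrt(2) - 162*(-8) = 4*sqrt(2) + 1296 = 1296 + 4*sqrt(2)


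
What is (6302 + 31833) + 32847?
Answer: 70982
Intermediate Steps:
(6302 + 31833) + 32847 = 38135 + 32847 = 70982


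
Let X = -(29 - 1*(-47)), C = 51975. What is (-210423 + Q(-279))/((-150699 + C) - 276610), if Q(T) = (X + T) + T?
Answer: 211057/375334 ≈ 0.56232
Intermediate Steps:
X = -76 (X = -(29 + 47) = -1*76 = -76)
Q(T) = -76 + 2*T (Q(T) = (-76 + T) + T = -76 + 2*T)
(-210423 + Q(-279))/((-150699 + C) - 276610) = (-210423 + (-76 + 2*(-279)))/((-150699 + 51975) - 276610) = (-210423 + (-76 - 558))/(-98724 - 276610) = (-210423 - 634)/(-375334) = -211057*(-1/375334) = 211057/375334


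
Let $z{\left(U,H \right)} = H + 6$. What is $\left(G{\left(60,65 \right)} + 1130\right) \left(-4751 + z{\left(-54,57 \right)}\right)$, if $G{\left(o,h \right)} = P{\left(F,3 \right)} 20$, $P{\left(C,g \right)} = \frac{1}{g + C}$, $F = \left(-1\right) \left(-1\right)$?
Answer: $-5320880$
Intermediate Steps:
$z{\left(U,H \right)} = 6 + H$
$F = 1$
$P{\left(C,g \right)} = \frac{1}{C + g}$
$G{\left(o,h \right)} = 5$ ($G{\left(o,h \right)} = \frac{1}{1 + 3} \cdot 20 = \frac{1}{4} \cdot 20 = 5$)
$\left(G{\left(60,65 \right)} + 1130\right) \left(-4751 + z{\left(-54,57 \right)}\right) = \left(5 + 1130\right) \left(-4751 + \left(6 + 57\right)\right) = 1135 \left(-4751 + 63\right) = 1135 \left(-4688\right) = -5320880$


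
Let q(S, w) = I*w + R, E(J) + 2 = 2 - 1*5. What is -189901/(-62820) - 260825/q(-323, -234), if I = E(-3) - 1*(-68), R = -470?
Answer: 1204612532/59726115 ≈ 20.169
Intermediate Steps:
E(J) = -5 (E(J) = -2 + (2 - 1*5) = -2 + (2 - 5) = -2 - 3 = -5)
I = 63 (I = -5 - 1*(-68) = -5 + 68 = 63)
q(S, w) = -470 + 63*w (q(S, w) = 63*w - 470 = -470 + 63*w)
-189901/(-62820) - 260825/q(-323, -234) = -189901/(-62820) - 260825/(-470 + 63*(-234)) = -189901*(-1/62820) - 260825/(-470 - 14742) = 189901/62820 - 260825/(-15212) = 189901/62820 - 260825*(-1/15212) = 189901/62820 + 260825/15212 = 1204612532/59726115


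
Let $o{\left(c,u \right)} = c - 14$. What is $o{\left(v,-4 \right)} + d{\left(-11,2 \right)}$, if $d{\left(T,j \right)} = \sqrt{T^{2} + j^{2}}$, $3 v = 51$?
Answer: $3 + 5 \sqrt{5} \approx 14.18$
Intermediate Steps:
$v = 17$ ($v = \frac{1}{3} \cdot 51 = 17$)
$o{\left(c,u \right)} = -14 + c$ ($o{\left(c,u \right)} = c - 14 = -14 + c$)
$o{\left(v,-4 \right)} + d{\left(-11,2 \right)} = \left(-14 + 17\right) + \sqrt{\left(-11\right)^{2} + 2^{2}} = 3 + \sqrt{121 + 4} = 3 + \sqrt{125} = 3 + 5 \sqrt{5}$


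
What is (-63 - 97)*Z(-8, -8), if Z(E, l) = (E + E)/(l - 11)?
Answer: -2560/19 ≈ -134.74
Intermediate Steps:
Z(E, l) = 2*E/(-11 + l) (Z(E, l) = (2*E)/(-11 + l) = 2*E/(-11 + l))
(-63 - 97)*Z(-8, -8) = (-63 - 97)*(2*(-8)/(-11 - 8)) = -320*(-8)/(-19) = -320*(-8)*(-1)/19 = -160*16/19 = -2560/19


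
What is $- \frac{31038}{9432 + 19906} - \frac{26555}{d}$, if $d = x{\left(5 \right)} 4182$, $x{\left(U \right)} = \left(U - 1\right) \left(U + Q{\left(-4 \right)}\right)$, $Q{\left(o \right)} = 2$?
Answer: $- \frac{2206748119}{1717681224} \approx -1.2847$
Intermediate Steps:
$x{\left(U \right)} = \left(-1 + U\right) \left(2 + U\right)$ ($x{\left(U \right)} = \left(U - 1\right) \left(U + 2\right) = \left(-1 + U\right) \left(2 + U\right)$)
$d = 117096$ ($d = \left(-2 + 5 + 5^{2}\right) 4182 = \left(-2 + 5 + 25\right) 4182 = 28 \cdot 4182 = 117096$)
$- \frac{31038}{9432 + 19906} - \frac{26555}{d} = - \frac{31038}{9432 + 19906} - \frac{26555}{117096} = - \frac{31038}{29338} - \frac{26555}{117096} = \left(-31038\right) \frac{1}{29338} - \frac{26555}{117096} = - \frac{15519}{14669} - \frac{26555}{117096} = - \frac{2206748119}{1717681224}$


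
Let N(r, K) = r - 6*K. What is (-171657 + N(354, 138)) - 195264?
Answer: -367395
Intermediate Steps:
(-171657 + N(354, 138)) - 195264 = (-171657 + (354 - 6*138)) - 195264 = (-171657 + (354 - 828)) - 195264 = (-171657 - 474) - 195264 = -172131 - 195264 = -367395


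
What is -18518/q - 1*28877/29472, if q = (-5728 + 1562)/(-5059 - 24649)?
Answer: -8106816266375/61390176 ≈ -1.3205e+5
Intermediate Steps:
q = 2083/14854 (q = -4166/(-29708) = -4166*(-1/29708) = 2083/14854 ≈ 0.14023)
-18518/q - 1*28877/29472 = -18518/2083/14854 - 1*28877/29472 = -18518*14854/2083 - 28877*1/29472 = -275066372/2083 - 28877/29472 = -8106816266375/61390176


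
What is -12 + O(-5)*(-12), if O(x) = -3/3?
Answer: 0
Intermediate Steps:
O(x) = -1 (O(x) = -3*⅓ = -1)
-12 + O(-5)*(-12) = -12 - 1*(-12) = -12 + 12 = 0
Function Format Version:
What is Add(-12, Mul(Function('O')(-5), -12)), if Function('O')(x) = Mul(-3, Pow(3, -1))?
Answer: 0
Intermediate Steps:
Function('O')(x) = -1 (Function('O')(x) = Mul(-3, Rational(1, 3)) = -1)
Add(-12, Mul(Function('O')(-5), -12)) = Add(-12, Mul(-1, -12)) = Add(-12, 12) = 0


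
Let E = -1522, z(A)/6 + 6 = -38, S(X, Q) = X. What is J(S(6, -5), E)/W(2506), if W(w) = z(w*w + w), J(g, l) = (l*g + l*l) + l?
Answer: -384305/44 ≈ -8734.2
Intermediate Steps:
z(A) = -264 (z(A) = -36 + 6*(-38) = -36 - 228 = -264)
J(g, l) = l + l² + g*l (J(g, l) = (g*l + l²) + l = (l² + g*l) + l = l + l² + g*l)
W(w) = -264
J(S(6, -5), E)/W(2506) = -1522*(1 + 6 - 1522)/(-264) = -1522*(-1515)*(-1/264) = 2305830*(-1/264) = -384305/44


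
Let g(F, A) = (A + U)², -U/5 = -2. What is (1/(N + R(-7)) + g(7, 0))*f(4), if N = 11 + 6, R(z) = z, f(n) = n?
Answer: 2002/5 ≈ 400.40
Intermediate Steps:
U = 10 (U = -5*(-2) = 10)
g(F, A) = (10 + A)² (g(F, A) = (A + 10)² = (10 + A)²)
N = 17
(1/(N + R(-7)) + g(7, 0))*f(4) = (1/(17 - 7) + (10 + 0)²)*4 = (1/10 + 10²)*4 = (⅒ + 100)*4 = (1001/10)*4 = 2002/5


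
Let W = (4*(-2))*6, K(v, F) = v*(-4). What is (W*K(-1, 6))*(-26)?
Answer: 4992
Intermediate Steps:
K(v, F) = -4*v
W = -48 (W = -8*6 = -48)
(W*K(-1, 6))*(-26) = -(-192)*(-1)*(-26) = -48*4*(-26) = -192*(-26) = 4992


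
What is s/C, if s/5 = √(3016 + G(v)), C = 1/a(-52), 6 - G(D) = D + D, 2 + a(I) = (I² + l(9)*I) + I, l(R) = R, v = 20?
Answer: 10910*√2982 ≈ 5.9577e+5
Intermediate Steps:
a(I) = -2 + I² + 10*I (a(I) = -2 + ((I² + 9*I) + I) = -2 + (I² + 10*I) = -2 + I² + 10*I)
G(D) = 6 - 2*D (G(D) = 6 - (D + D) = 6 - 2*D)
C = 1/2182 (C = 1/(-2 + (-52)² + 10*(-52)) = 1/(-2 + 2704 - 520) = 1/2182 ≈ 0.00045829)
s = 5*√2982 (s = 5*√(3016 + (6 - 2*20)) = 5*√(3016 + (6 - 40)) = 5*√(3016 - 34) = 5*√2982 ≈ 273.04)
s/C = (5*√2982)/(1/2182) = (5*√2982)*2182 = 10910*√2982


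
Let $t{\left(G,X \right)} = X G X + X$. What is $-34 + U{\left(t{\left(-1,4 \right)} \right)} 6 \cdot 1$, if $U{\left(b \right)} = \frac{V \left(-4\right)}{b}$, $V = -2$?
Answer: $-38$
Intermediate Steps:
$t{\left(G,X \right)} = X + G X^{2}$ ($t{\left(G,X \right)} = G X X + X = G X^{2} + X = X + G X^{2}$)
$U{\left(b \right)} = \frac{8}{b}$ ($U{\left(b \right)} = \frac{\left(-2\right) \left(-4\right)}{b} = \frac{8}{b}$)
$-34 + U{\left(t{\left(-1,4 \right)} \right)} 6 \cdot 1 = -34 + \frac{8}{4 \left(1 - 4\right)} 6 \cdot 1 = -34 + \frac{8}{4 \left(1 - 4\right)} 6 = -34 + \frac{8}{4 \left(-3\right)} 6 = -34 + \frac{8}{-12} \cdot 6 = -34 + 8 \left(- \frac{1}{12}\right) 6 = -34 - 4 = -38$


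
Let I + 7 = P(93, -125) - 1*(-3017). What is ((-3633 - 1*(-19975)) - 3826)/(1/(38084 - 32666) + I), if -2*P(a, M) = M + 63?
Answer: 67811688/16476139 ≈ 4.1158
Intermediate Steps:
P(a, M) = -63/2 - M/2 (P(a, M) = -(M + 63)/2 = -(63 + M)/2 = -63/2 - M/2)
I = 3041 (I = -7 + ((-63/2 - ½*(-125)) - 1*(-3017)) = -7 + ((-63/2 + 125/2) + 3017) = -7 + (31 + 3017) = -7 + 3048 = 3041)
((-3633 - 1*(-19975)) - 3826)/(1/(38084 - 32666) + I) = ((-3633 - 1*(-19975)) - 3826)/(1/(38084 - 32666) + 3041) = ((-3633 + 19975) - 3826)/(1/5418 + 3041) = (16342 - 3826)/(1/5418 + 3041) = 12516/(16476139/5418) = 12516*(5418/16476139) = 67811688/16476139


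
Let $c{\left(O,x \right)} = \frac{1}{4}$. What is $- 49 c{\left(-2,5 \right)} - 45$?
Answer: $- \frac{229}{4} \approx -57.25$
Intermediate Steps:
$c{\left(O,x \right)} = \frac{1}{4}$
$- 49 c{\left(-2,5 \right)} - 45 = \left(-49\right) \frac{1}{4} - 45 = - \frac{49}{4} - 45 = - \frac{229}{4}$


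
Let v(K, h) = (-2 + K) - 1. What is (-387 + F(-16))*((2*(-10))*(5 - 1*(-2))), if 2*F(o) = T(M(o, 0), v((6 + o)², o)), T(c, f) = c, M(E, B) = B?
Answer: 54180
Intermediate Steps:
v(K, h) = -3 + K
F(o) = 0 (F(o) = (½)*0 = 0)
(-387 + F(-16))*((2*(-10))*(5 - 1*(-2))) = (-387 + 0)*((2*(-10))*(5 - 1*(-2))) = -(-7740)*(5 + 2) = -(-7740)*7 = -387*(-140) = 54180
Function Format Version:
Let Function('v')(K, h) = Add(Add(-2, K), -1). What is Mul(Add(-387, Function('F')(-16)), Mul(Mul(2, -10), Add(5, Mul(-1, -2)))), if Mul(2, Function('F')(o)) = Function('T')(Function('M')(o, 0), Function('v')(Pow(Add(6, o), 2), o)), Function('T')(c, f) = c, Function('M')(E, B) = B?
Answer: 54180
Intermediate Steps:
Function('v')(K, h) = Add(-3, K)
Function('F')(o) = 0 (Function('F')(o) = Mul(Rational(1, 2), 0) = 0)
Mul(Add(-387, Function('F')(-16)), Mul(Mul(2, -10), Add(5, Mul(-1, -2)))) = Mul(Add(-387, 0), Mul(Mul(2, -10), Add(5, Mul(-1, -2)))) = Mul(-387, Mul(-20, Add(5, 2))) = Mul(-387, Mul(-20, 7)) = Mul(-387, -140) = 54180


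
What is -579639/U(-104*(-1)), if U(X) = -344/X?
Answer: 7535307/43 ≈ 1.7524e+5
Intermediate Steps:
-579639/U(-104*(-1)) = -579639/((-344/((-104*(-1))))) = -579639/((-344/104)) = -579639/((-344*1/104)) = -579639/(-43/13) = -579639*(-13/43) = 7535307/43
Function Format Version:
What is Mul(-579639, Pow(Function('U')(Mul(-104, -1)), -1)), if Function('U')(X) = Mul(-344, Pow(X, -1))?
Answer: Rational(7535307, 43) ≈ 1.7524e+5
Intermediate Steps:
Mul(-579639, Pow(Function('U')(Mul(-104, -1)), -1)) = Mul(-579639, Pow(Mul(-344, Pow(Mul(-104, -1), -1)), -1)) = Mul(-579639, Pow(Mul(-344, Pow(104, -1)), -1)) = Mul(-579639, Pow(Mul(-344, Rational(1, 104)), -1)) = Mul(-579639, Pow(Rational(-43, 13), -1)) = Mul(-579639, Rational(-13, 43)) = Rational(7535307, 43)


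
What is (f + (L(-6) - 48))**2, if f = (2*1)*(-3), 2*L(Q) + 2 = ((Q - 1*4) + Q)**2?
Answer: 5329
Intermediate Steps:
L(Q) = -1 + (-4 + 2*Q)**2/2 (L(Q) = -1 + ((Q - 1*4) + Q)**2/2 = -1 + ((Q - 4) + Q)**2/2 = -1 + ((-4 + Q) + Q)**2/2 = -1 + (-4 + 2*Q)**2/2)
f = -6 (f = 2*(-3) = -6)
(f + (L(-6) - 48))**2 = (-6 + ((-1 + 2*(-2 - 6)**2) - 48))**2 = (-6 + ((-1 + 2*(-8)**2) - 48))**2 = (-6 + ((-1 + 2*64) - 48))**2 = (-6 + ((-1 + 128) - 48))**2 = (-6 + (127 - 48))**2 = (-6 + 79)**2 = 73**2 = 5329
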